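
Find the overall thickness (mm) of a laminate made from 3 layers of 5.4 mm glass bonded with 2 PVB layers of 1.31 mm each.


Total thickness = glass contribution + PVB contribution
  Glass: 3 * 5.4 = 16.2 mm
  PVB: 2 * 1.31 = 2.62 mm
  Total = 16.2 + 2.62 = 18.82 mm

18.82 mm


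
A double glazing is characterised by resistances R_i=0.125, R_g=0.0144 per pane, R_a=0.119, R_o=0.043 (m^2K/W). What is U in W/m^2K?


Total thermal resistance (series):
  R_total = R_in + R_glass + R_air + R_glass + R_out
  R_total = 0.125 + 0.0144 + 0.119 + 0.0144 + 0.043 = 0.3158 m^2K/W
U-value = 1 / R_total = 1 / 0.3158 = 3.167 W/m^2K

3.167 W/m^2K


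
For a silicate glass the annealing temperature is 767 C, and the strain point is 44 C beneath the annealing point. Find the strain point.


Strain point = annealing point - difference:
  T_strain = 767 - 44 = 723 C

723 C


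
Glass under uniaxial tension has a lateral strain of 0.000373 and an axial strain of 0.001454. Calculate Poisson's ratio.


Poisson's ratio: nu = lateral strain / axial strain
  nu = 0.000373 / 0.001454 = 0.2565

0.2565


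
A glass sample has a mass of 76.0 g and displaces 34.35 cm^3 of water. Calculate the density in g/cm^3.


Use the definition of density:
  rho = mass / volume
  rho = 76.0 / 34.35 = 2.213 g/cm^3

2.213 g/cm^3


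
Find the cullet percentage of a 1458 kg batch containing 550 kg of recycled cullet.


Cullet ratio = (cullet mass / total batch mass) * 100
  Ratio = 550 / 1458 * 100 = 37.72%

37.72%


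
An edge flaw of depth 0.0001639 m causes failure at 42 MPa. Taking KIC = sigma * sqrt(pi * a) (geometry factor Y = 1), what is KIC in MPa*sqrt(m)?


Fracture toughness: KIC = sigma * sqrt(pi * a)
  pi * a = pi * 0.0001639 = 0.000514907
  sqrt(pi * a) = 0.022692
  KIC = 42 * 0.022692 = 0.953 MPa*sqrt(m)

0.953 MPa*sqrt(m)


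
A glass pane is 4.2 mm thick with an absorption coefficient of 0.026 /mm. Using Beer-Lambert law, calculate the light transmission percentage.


Beer-Lambert law: T = exp(-alpha * thickness)
  exponent = -0.026 * 4.2 = -0.1092
  T = exp(-0.1092) = 0.8966
  Percentage = 0.8966 * 100 = 89.66%

89.66%


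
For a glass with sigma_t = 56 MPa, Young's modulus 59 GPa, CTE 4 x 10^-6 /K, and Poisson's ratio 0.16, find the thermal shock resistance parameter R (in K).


Thermal shock resistance: R = sigma * (1 - nu) / (E * alpha)
  Numerator = 56 * (1 - 0.16) = 47.04
  Denominator = 59 * 1000 * (4 x 10^-6) = 0.236
  R = 47.04 / 0.236 = 199.3 K

199.3 K


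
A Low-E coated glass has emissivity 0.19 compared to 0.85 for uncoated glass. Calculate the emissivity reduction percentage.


Percentage reduction = (1 - coated/uncoated) * 100
  Ratio = 0.19 / 0.85 = 0.2235
  Reduction = (1 - 0.2235) * 100 = 77.6%

77.6%


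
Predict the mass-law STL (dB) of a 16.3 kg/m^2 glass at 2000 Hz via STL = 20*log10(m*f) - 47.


Mass law: STL = 20 * log10(m * f) - 47
  m * f = 16.3 * 2000 = 32600
  log10(32600) = 4.51322
  STL = 20 * 4.51322 - 47 = 90.2644 - 47 = 43.3 dB

43.3 dB


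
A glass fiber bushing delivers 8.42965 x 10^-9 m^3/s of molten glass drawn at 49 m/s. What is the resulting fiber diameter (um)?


Cross-sectional area from continuity:
  A = Q / v = 8.42965 x 10^-9 / 49 = 1.720337 x 10^-10 m^2
Diameter from circular cross-section:
  d = sqrt(4A / pi) * 10^6 (m -> um)
  d = sqrt(4 * 1.720337 x 10^-10 / pi) * 10^6 = 14.8 um

14.8 um


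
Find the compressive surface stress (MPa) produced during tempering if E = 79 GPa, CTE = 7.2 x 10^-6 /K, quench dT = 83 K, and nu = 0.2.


Tempering stress: sigma = E * alpha * dT / (1 - nu)
  E (MPa) = 79 * 1000 = 79000
  Numerator = 79000 * (7.2 x 10^-6) * 83 = 47.2104
  Denominator = 1 - 0.2 = 0.8
  sigma = 47.2104 / 0.8 = 59.0 MPa

59.0 MPa


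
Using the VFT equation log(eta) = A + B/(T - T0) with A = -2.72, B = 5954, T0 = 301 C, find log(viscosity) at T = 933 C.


VFT equation: log(eta) = A + B / (T - T0)
  T - T0 = 933 - 301 = 632
  B / (T - T0) = 5954 / 632 = 9.421
  log(eta) = -2.72 + 9.421 = 6.701

6.701


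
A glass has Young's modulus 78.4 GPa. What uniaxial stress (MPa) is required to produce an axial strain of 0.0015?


Rearrange E = sigma / epsilon:
  sigma = E * epsilon
  E (MPa) = 78.4 * 1000 = 78400
  sigma = 78400 * 0.0015 = 117.6 MPa

117.6 MPa


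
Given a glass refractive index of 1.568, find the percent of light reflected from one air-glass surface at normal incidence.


Fresnel reflectance at normal incidence:
  R = ((n - 1)/(n + 1))^2
  (n - 1)/(n + 1) = (1.568 - 1)/(1.568 + 1) = 0.221184
  R = 0.221184^2 = 0.0489224
  R(%) = 0.0489224 * 100 = 4.892%

4.892%


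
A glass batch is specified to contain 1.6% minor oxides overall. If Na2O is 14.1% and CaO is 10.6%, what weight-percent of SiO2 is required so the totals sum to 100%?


Known pieces sum to 100%:
  SiO2 = 100 - (others + Na2O + CaO)
  SiO2 = 100 - (1.6 + 14.1 + 10.6) = 73.7%

73.7%


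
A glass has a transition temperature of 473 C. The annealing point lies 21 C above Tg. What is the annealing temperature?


The annealing temperature is Tg plus the offset:
  T_anneal = 473 + 21 = 494 C

494 C


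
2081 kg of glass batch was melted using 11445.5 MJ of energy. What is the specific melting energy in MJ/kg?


Rearrange E = m * s for s:
  s = E / m
  s = 11445.5 / 2081 = 5.5 MJ/kg

5.5 MJ/kg


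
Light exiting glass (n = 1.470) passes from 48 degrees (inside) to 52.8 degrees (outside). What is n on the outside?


Apply Snell's law: n1 * sin(theta1) = n2 * sin(theta2)
  n2 = n1 * sin(theta1) / sin(theta2)
  sin(48) = 0.743145
  sin(52.8) = 0.79653
  n2 = 1.470 * 0.743145 / 0.79653 = 1.3715

1.3715


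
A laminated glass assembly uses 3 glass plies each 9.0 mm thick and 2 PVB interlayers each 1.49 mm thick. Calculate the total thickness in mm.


Total thickness = glass contribution + PVB contribution
  Glass: 3 * 9.0 = 27.0 mm
  PVB: 2 * 1.49 = 2.98 mm
  Total = 27.0 + 2.98 = 29.98 mm

29.98 mm


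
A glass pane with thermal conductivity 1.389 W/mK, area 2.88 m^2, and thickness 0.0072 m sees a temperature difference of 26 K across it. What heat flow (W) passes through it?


Fourier's law: Q = k * A * dT / t
  Q = 1.389 * 2.88 * 26 / 0.0072
  Q = 104.00832 / 0.0072 = 14445.6 W

14445.6 W


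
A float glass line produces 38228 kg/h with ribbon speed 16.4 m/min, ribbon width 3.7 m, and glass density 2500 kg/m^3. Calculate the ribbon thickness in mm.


Ribbon cross-section from mass balance:
  Volume rate = throughput / density = 38228 / 2500 = 15.2912 m^3/h
  thickness = volume rate / (speed * 60 * width), i.e.
  thickness = throughput / (60 * speed * width * density) * 1000
  thickness = 38228 / (60 * 16.4 * 3.7 * 2500) * 1000 = 4.2 mm

4.2 mm


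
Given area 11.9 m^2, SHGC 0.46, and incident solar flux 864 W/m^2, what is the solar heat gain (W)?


Solar heat gain: Q = Area * SHGC * Irradiance
  Q = 11.9 * 0.46 * 864 = 4729.5 W

4729.5 W


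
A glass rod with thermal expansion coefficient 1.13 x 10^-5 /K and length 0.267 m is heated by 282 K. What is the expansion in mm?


Thermal expansion formula: dL = alpha * L0 * dT
  dL = (1.13 x 10^-5) * 0.267 * 282 = 0.00085082 m
Convert to mm: 0.00085082 * 1000 = 0.8508 mm

0.8508 mm


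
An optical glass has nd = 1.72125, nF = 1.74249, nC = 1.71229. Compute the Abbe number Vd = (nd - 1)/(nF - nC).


Abbe number formula: Vd = (nd - 1) / (nF - nC)
  nd - 1 = 1.72125 - 1 = 0.72125
  nF - nC = 1.74249 - 1.71229 = 0.0302
  Vd = 0.72125 / 0.0302 = 23.88

23.88


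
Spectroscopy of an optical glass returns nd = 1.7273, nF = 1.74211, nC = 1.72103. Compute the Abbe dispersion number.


Abbe number formula: Vd = (nd - 1) / (nF - nC)
  nd - 1 = 1.7273 - 1 = 0.7273
  nF - nC = 1.74211 - 1.72103 = 0.02108
  Vd = 0.7273 / 0.02108 = 34.5

34.5


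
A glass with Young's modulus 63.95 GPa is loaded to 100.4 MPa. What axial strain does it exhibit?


Rearrange E = sigma / epsilon:
  epsilon = sigma / E
  E (MPa) = 63.95 * 1000 = 63950
  epsilon = 100.4 / 63950 = 0.00157

0.00157


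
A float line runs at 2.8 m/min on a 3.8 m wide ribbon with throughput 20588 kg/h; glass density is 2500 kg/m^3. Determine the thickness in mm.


Ribbon cross-section from mass balance:
  Volume rate = throughput / density = 20588 / 2500 = 8.2352 m^3/h
  thickness = volume rate / (speed * 60 * width), i.e.
  thickness = throughput / (60 * speed * width * density) * 1000
  thickness = 20588 / (60 * 2.8 * 3.8 * 2500) * 1000 = 12.9 mm

12.9 mm


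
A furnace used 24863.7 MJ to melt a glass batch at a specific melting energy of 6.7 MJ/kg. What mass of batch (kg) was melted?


Rearrange E = m * s for m:
  m = E / s
  m = 24863.7 / 6.7 = 3711.0 kg

3711.0 kg


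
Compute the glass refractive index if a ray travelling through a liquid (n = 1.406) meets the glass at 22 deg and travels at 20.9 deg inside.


Apply Snell's law: n1 * sin(theta1) = n2 * sin(theta2)
  n2 = n1 * sin(theta1) / sin(theta2)
  sin(22) = 0.374607
  sin(20.9) = 0.356738
  n2 = 1.406 * 0.374607 / 0.356738 = 1.4764

1.4764


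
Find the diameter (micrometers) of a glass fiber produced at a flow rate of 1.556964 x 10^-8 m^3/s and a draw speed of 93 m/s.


Cross-sectional area from continuity:
  A = Q / v = 1.556964 x 10^-8 / 93 = 1.674155 x 10^-10 m^2
Diameter from circular cross-section:
  d = sqrt(4A / pi) * 10^6 (m -> um)
  d = sqrt(4 * 1.674155 x 10^-10 / pi) * 10^6 = 14.6 um

14.6 um


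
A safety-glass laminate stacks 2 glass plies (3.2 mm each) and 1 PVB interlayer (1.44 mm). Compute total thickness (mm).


Total thickness = glass contribution + PVB contribution
  Glass: 2 * 3.2 = 6.4 mm
  PVB: 1 * 1.44 = 1.44 mm
  Total = 6.4 + 1.44 = 7.84 mm

7.84 mm


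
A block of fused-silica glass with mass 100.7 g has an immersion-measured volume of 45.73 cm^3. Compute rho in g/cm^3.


Use the definition of density:
  rho = mass / volume
  rho = 100.7 / 45.73 = 2.202 g/cm^3

2.202 g/cm^3


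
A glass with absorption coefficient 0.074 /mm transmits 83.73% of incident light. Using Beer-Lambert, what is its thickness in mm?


Rearrange T = exp(-alpha * thickness):
  thickness = -ln(T) / alpha
  T = 83.73/100 = 0.8373
  ln(T) = -0.17757
  -ln(T) = 0.17757
  thickness = 0.17757 / 0.074 = 2.4 mm

2.4 mm


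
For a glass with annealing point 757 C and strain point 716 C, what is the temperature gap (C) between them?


Gap = T_anneal - T_strain:
  gap = 757 - 716 = 41 C

41 C


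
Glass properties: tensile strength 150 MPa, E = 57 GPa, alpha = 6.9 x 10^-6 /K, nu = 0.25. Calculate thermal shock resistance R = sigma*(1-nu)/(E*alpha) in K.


Thermal shock resistance: R = sigma * (1 - nu) / (E * alpha)
  Numerator = 150 * (1 - 0.25) = 112.5
  Denominator = 57 * 1000 * (6.9 x 10^-6) = 0.3933
  R = 112.5 / 0.3933 = 286.0 K

286.0 K


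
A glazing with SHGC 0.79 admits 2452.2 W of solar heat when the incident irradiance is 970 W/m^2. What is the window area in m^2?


Rearrange Q = Area * SHGC * Irradiance:
  Area = Q / (SHGC * Irradiance)
  Area = 2452.2 / (0.79 * 970) = 3.2 m^2

3.2 m^2


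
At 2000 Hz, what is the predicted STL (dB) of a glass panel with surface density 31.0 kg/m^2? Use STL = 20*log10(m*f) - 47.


Mass law: STL = 20 * log10(m * f) - 47
  m * f = 31.0 * 2000 = 62000
  log10(62000) = 4.79239
  STL = 20 * 4.79239 - 47 = 95.8478 - 47 = 48.8 dB

48.8 dB


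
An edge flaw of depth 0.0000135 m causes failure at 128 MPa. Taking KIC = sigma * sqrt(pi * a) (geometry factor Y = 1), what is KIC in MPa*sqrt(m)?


Fracture toughness: KIC = sigma * sqrt(pi * a)
  pi * a = pi * 0.0000135 = 0.000042412
  sqrt(pi * a) = 0.006512
  KIC = 128 * 0.006512 = 0.834 MPa*sqrt(m)

0.834 MPa*sqrt(m)


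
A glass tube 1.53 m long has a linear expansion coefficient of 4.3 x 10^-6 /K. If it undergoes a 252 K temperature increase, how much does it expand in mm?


Thermal expansion formula: dL = alpha * L0 * dT
  dL = (4.3 x 10^-6) * 1.53 * 252 = 0.00165791 m
Convert to mm: 0.00165791 * 1000 = 1.6579 mm

1.6579 mm


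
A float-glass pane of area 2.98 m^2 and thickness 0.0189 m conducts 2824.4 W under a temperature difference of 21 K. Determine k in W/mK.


Fourier's law rearranged: k = Q * t / (A * dT)
  Numerator = 2824.4 * 0.0189 = 53.38116
  Denominator = 2.98 * 21 = 62.58
  k = 53.38116 / 62.58 = 0.853 W/mK

0.853 W/mK


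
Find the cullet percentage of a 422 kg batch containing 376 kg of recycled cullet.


Cullet ratio = (cullet mass / total batch mass) * 100
  Ratio = 376 / 422 * 100 = 89.1%

89.1%


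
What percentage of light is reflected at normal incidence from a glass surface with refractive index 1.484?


Fresnel reflectance at normal incidence:
  R = ((n - 1)/(n + 1))^2
  (n - 1)/(n + 1) = (1.484 - 1)/(1.484 + 1) = 0.194847
  R = 0.194847^2 = 0.0379654
  R(%) = 0.0379654 * 100 = 3.797%

3.797%


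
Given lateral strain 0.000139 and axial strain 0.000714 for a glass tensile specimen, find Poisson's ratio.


Poisson's ratio: nu = lateral strain / axial strain
  nu = 0.000139 / 0.000714 = 0.1947

0.1947


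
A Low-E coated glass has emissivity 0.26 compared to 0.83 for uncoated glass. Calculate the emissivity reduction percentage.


Percentage reduction = (1 - coated/uncoated) * 100
  Ratio = 0.26 / 0.83 = 0.3133
  Reduction = (1 - 0.3133) * 100 = 68.7%

68.7%


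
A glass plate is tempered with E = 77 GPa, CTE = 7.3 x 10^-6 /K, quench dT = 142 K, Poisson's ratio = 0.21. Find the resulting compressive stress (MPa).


Tempering stress: sigma = E * alpha * dT / (1 - nu)
  E (MPa) = 77 * 1000 = 77000
  Numerator = 77000 * (7.3 x 10^-6) * 142 = 79.8182
  Denominator = 1 - 0.21 = 0.79
  sigma = 79.8182 / 0.79 = 101.0 MPa

101.0 MPa


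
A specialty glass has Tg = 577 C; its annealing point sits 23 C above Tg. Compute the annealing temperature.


The annealing temperature is Tg plus the offset:
  T_anneal = 577 + 23 = 600 C

600 C


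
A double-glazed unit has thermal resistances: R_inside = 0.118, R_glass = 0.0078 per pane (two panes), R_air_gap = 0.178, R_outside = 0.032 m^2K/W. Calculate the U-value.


Total thermal resistance (series):
  R_total = R_in + R_glass + R_air + R_glass + R_out
  R_total = 0.118 + 0.0078 + 0.178 + 0.0078 + 0.032 = 0.3436 m^2K/W
U-value = 1 / R_total = 1 / 0.3436 = 2.91 W/m^2K

2.91 W/m^2K


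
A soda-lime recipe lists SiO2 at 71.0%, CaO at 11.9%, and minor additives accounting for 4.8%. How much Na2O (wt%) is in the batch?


Pieces sum to 100%:
  Na2O = 100 - (SiO2 + CaO + others)
  Na2O = 100 - (71.0 + 11.9 + 4.8) = 12.3%

12.3%


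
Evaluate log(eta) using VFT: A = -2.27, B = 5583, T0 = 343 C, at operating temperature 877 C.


VFT equation: log(eta) = A + B / (T - T0)
  T - T0 = 877 - 343 = 534
  B / (T - T0) = 5583 / 534 = 10.455
  log(eta) = -2.27 + 10.455 = 8.185

8.185


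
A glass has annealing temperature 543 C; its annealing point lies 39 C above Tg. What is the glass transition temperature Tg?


Rearrange T_anneal = Tg + offset for Tg:
  Tg = T_anneal - offset = 543 - 39 = 504 C

504 C


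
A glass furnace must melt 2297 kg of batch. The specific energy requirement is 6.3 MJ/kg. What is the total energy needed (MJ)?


Total energy = mass * specific energy
  E = 2297 * 6.3 = 14471.1 MJ

14471.1 MJ


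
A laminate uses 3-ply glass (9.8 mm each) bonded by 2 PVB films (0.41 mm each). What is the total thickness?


Total thickness = glass contribution + PVB contribution
  Glass: 3 * 9.8 = 29.4 mm
  PVB: 2 * 0.41 = 0.82 mm
  Total = 29.4 + 0.82 = 30.22 mm

30.22 mm


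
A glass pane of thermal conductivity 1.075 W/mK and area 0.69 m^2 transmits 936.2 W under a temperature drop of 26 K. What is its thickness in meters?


Fourier's law: t = k * A * dT / Q
  t = 1.075 * 0.69 * 26 / 936.2
  t = 19.2855 / 936.2 = 0.0206 m

0.0206 m


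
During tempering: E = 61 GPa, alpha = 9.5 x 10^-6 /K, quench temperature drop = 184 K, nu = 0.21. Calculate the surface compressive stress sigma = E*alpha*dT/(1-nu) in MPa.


Tempering stress: sigma = E * alpha * dT / (1 - nu)
  E (MPa) = 61 * 1000 = 61000
  Numerator = 61000 * (9.5 x 10^-6) * 184 = 106.628
  Denominator = 1 - 0.21 = 0.79
  sigma = 106.628 / 0.79 = 135.0 MPa

135.0 MPa


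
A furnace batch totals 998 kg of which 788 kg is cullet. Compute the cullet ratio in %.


Cullet ratio = (cullet mass / total batch mass) * 100
  Ratio = 788 / 998 * 100 = 78.96%

78.96%


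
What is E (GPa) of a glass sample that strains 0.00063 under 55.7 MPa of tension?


Young's modulus: E = stress / strain
  E = 55.7 MPa / 0.00063 = 88412.7 MPa
Convert to GPa: 88412.7 / 1000 = 88.41 GPa

88.41 GPa


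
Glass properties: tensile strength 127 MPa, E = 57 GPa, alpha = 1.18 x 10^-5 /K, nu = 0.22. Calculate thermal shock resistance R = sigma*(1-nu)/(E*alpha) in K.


Thermal shock resistance: R = sigma * (1 - nu) / (E * alpha)
  Numerator = 127 * (1 - 0.22) = 99.06
  Denominator = 57 * 1000 * (1.18 x 10^-5) = 0.6726
  R = 99.06 / 0.6726 = 147.3 K

147.3 K


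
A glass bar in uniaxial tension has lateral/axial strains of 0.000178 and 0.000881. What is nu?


Poisson's ratio: nu = lateral strain / axial strain
  nu = 0.000178 / 0.000881 = 0.202

0.202


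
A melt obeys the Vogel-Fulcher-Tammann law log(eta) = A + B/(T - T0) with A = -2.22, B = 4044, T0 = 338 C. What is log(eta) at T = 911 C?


VFT equation: log(eta) = A + B / (T - T0)
  T - T0 = 911 - 338 = 573
  B / (T - T0) = 4044 / 573 = 7.058
  log(eta) = -2.22 + 7.058 = 4.838

4.838


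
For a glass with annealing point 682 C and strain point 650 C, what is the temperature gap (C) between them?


Gap = T_anneal - T_strain:
  gap = 682 - 650 = 32 C

32 C


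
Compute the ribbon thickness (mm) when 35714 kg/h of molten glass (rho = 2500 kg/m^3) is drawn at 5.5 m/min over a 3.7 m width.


Ribbon cross-section from mass balance:
  Volume rate = throughput / density = 35714 / 2500 = 14.2856 m^3/h
  thickness = volume rate / (speed * 60 * width), i.e.
  thickness = throughput / (60 * speed * width * density) * 1000
  thickness = 35714 / (60 * 5.5 * 3.7 * 2500) * 1000 = 11.7 mm

11.7 mm


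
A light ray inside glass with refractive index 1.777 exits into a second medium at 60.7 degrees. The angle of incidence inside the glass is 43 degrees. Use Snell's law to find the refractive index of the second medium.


Apply Snell's law: n1 * sin(theta1) = n2 * sin(theta2)
  n2 = n1 * sin(theta1) / sin(theta2)
  sin(43) = 0.681998
  sin(60.7) = 0.872069
  n2 = 1.777 * 0.681998 / 0.872069 = 1.3897

1.3897


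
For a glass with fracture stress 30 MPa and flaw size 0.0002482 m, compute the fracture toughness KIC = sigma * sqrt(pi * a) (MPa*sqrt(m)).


Fracture toughness: KIC = sigma * sqrt(pi * a)
  pi * a = pi * 0.0002482 = 0.000779743
  sqrt(pi * a) = 0.027924
  KIC = 30 * 0.027924 = 0.838 MPa*sqrt(m)

0.838 MPa*sqrt(m)


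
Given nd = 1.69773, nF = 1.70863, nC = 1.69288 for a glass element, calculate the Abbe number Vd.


Abbe number formula: Vd = (nd - 1) / (nF - nC)
  nd - 1 = 1.69773 - 1 = 0.69773
  nF - nC = 1.70863 - 1.69288 = 0.01575
  Vd = 0.69773 / 0.01575 = 44.3

44.3


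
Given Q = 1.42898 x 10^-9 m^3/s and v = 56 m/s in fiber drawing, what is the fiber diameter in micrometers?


Cross-sectional area from continuity:
  A = Q / v = 1.42898 x 10^-9 / 56 = 2.55175 x 10^-11 m^2
Diameter from circular cross-section:
  d = sqrt(4A / pi) * 10^6 (m -> um)
  d = sqrt(4 * 2.55175 x 10^-11 / pi) * 10^6 = 5.7 um

5.7 um


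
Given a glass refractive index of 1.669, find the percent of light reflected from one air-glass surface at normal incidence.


Fresnel reflectance at normal incidence:
  R = ((n - 1)/(n + 1))^2
  (n - 1)/(n + 1) = (1.669 - 1)/(1.669 + 1) = 0.250656
  R = 0.250656^2 = 0.0628284
  R(%) = 0.0628284 * 100 = 6.283%

6.283%


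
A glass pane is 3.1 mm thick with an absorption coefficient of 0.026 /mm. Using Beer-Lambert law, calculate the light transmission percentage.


Beer-Lambert law: T = exp(-alpha * thickness)
  exponent = -0.026 * 3.1 = -0.0806
  T = exp(-0.0806) = 0.9226
  Percentage = 0.9226 * 100 = 92.26%

92.26%


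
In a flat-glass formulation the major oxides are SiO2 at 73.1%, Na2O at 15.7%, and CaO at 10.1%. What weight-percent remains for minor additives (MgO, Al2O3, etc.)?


Sum the three major oxides:
  SiO2 + Na2O + CaO = 73.1 + 15.7 + 10.1 = 98.9%
Subtract from 100%:
  Others = 100 - 98.9 = 1.1%

1.1%


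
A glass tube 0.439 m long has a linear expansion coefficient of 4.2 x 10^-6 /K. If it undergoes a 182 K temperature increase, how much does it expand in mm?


Thermal expansion formula: dL = alpha * L0 * dT
  dL = (4.2 x 10^-6) * 0.439 * 182 = 0.00033557 m
Convert to mm: 0.00033557 * 1000 = 0.3356 mm

0.3356 mm


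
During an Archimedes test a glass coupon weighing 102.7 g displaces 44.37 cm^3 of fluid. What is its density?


Use the definition of density:
  rho = mass / volume
  rho = 102.7 / 44.37 = 2.315 g/cm^3

2.315 g/cm^3


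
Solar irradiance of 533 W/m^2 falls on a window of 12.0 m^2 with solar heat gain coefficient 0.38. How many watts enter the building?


Solar heat gain: Q = Area * SHGC * Irradiance
  Q = 12.0 * 0.38 * 533 = 2430.5 W

2430.5 W


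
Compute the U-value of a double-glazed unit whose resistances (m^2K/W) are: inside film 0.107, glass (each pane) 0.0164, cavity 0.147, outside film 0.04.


Total thermal resistance (series):
  R_total = R_in + R_glass + R_air + R_glass + R_out
  R_total = 0.107 + 0.0164 + 0.147 + 0.0164 + 0.04 = 0.3268 m^2K/W
U-value = 1 / R_total = 1 / 0.3268 = 3.06 W/m^2K

3.06 W/m^2K


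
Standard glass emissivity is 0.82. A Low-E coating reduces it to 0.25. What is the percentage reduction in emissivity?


Percentage reduction = (1 - coated/uncoated) * 100
  Ratio = 0.25 / 0.82 = 0.3049
  Reduction = (1 - 0.3049) * 100 = 69.5%

69.5%


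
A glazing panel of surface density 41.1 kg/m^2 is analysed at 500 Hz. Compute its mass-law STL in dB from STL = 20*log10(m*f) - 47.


Mass law: STL = 20 * log10(m * f) - 47
  m * f = 41.1 * 500 = 20550
  log10(20550) = 4.31281
  STL = 20 * 4.31281 - 47 = 86.2562 - 47 = 39.3 dB

39.3 dB


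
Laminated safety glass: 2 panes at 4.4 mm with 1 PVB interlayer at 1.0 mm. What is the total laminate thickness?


Total thickness = glass contribution + PVB contribution
  Glass: 2 * 4.4 = 8.8 mm
  PVB: 1 * 1.0 = 1.0 mm
  Total = 8.8 + 1.0 = 9.8 mm

9.8 mm


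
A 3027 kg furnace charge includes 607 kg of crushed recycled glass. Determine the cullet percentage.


Cullet ratio = (cullet mass / total batch mass) * 100
  Ratio = 607 / 3027 * 100 = 20.05%

20.05%


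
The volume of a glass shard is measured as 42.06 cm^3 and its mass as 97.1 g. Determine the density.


Use the definition of density:
  rho = mass / volume
  rho = 97.1 / 42.06 = 2.309 g/cm^3

2.309 g/cm^3


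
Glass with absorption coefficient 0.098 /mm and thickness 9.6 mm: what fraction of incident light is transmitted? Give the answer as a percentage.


Beer-Lambert law: T = exp(-alpha * thickness)
  exponent = -0.098 * 9.6 = -0.9408
  T = exp(-0.9408) = 0.3903
  Percentage = 0.3903 * 100 = 39.03%

39.03%


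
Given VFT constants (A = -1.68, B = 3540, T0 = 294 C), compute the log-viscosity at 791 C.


VFT equation: log(eta) = A + B / (T - T0)
  T - T0 = 791 - 294 = 497
  B / (T - T0) = 3540 / 497 = 7.123
  log(eta) = -1.68 + 7.123 = 5.443

5.443


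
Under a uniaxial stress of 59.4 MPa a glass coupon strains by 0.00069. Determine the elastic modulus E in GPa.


Young's modulus: E = stress / strain
  E = 59.4 MPa / 0.00069 = 86086.96 MPa
Convert to GPa: 86086.96 / 1000 = 86.09 GPa

86.09 GPa


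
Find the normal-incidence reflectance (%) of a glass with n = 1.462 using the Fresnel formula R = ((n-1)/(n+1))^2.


Fresnel reflectance at normal incidence:
  R = ((n - 1)/(n + 1))^2
  (n - 1)/(n + 1) = (1.462 - 1)/(1.462 + 1) = 0.187652
  R = 0.187652^2 = 0.0352133
  R(%) = 0.0352133 * 100 = 3.521%

3.521%


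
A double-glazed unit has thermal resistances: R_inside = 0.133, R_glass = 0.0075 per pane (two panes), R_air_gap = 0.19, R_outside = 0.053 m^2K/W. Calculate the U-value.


Total thermal resistance (series):
  R_total = R_in + R_glass + R_air + R_glass + R_out
  R_total = 0.133 + 0.0075 + 0.19 + 0.0075 + 0.053 = 0.391 m^2K/W
U-value = 1 / R_total = 1 / 0.391 = 2.558 W/m^2K

2.558 W/m^2K


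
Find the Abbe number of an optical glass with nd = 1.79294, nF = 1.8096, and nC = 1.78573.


Abbe number formula: Vd = (nd - 1) / (nF - nC)
  nd - 1 = 1.79294 - 1 = 0.79294
  nF - nC = 1.8096 - 1.78573 = 0.02387
  Vd = 0.79294 / 0.02387 = 33.22

33.22


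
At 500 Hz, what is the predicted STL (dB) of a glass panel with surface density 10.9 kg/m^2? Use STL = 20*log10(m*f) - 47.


Mass law: STL = 20 * log10(m * f) - 47
  m * f = 10.9 * 500 = 5450
  log10(5450) = 3.7364
  STL = 20 * 3.7364 - 47 = 74.728 - 47 = 27.7 dB

27.7 dB


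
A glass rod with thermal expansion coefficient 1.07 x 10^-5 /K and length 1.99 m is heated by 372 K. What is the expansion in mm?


Thermal expansion formula: dL = alpha * L0 * dT
  dL = (1.07 x 10^-5) * 1.99 * 372 = 0.007921 m
Convert to mm: 0.007921 * 1000 = 7.921 mm

7.921 mm


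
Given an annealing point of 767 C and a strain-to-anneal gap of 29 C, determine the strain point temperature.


Strain point = annealing point - difference:
  T_strain = 767 - 29 = 738 C

738 C


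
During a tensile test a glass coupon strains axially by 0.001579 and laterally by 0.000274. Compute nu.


Poisson's ratio: nu = lateral strain / axial strain
  nu = 0.000274 / 0.001579 = 0.1735

0.1735


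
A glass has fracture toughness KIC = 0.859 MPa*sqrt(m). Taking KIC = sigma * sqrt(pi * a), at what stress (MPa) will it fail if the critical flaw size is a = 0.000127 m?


Rearrange KIC = sigma * sqrt(pi * a):
  sigma = KIC / sqrt(pi * a)
  sqrt(pi * 0.000127) = 0.019975
  sigma = 0.859 / 0.019975 = 43.0 MPa

43.0 MPa


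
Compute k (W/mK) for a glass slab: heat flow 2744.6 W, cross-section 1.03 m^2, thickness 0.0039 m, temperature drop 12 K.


Fourier's law rearranged: k = Q * t / (A * dT)
  Numerator = 2744.6 * 0.0039 = 10.70394
  Denominator = 1.03 * 12 = 12.36
  k = 10.70394 / 12.36 = 0.866 W/mK

0.866 W/mK


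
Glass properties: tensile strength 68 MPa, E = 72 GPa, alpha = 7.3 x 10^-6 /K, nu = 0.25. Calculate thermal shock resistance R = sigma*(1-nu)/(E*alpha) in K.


Thermal shock resistance: R = sigma * (1 - nu) / (E * alpha)
  Numerator = 68 * (1 - 0.25) = 51.0
  Denominator = 72 * 1000 * (7.3 x 10^-6) = 0.5256
  R = 51.0 / 0.5256 = 97.0 K

97.0 K


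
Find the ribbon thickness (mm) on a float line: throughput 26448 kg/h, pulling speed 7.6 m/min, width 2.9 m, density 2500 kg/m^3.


Ribbon cross-section from mass balance:
  Volume rate = throughput / density = 26448 / 2500 = 10.5792 m^3/h
  thickness = volume rate / (speed * 60 * width), i.e.
  thickness = throughput / (60 * speed * width * density) * 1000
  thickness = 26448 / (60 * 7.6 * 2.9 * 2500) * 1000 = 8.0 mm

8.0 mm


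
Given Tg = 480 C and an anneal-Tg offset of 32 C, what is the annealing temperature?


The annealing temperature is Tg plus the offset:
  T_anneal = 480 + 32 = 512 C

512 C


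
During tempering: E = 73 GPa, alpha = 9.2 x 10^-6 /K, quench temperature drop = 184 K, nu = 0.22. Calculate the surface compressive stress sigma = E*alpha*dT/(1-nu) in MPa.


Tempering stress: sigma = E * alpha * dT / (1 - nu)
  E (MPa) = 73 * 1000 = 73000
  Numerator = 73000 * (9.2 x 10^-6) * 184 = 123.5744
  Denominator = 1 - 0.22 = 0.78
  sigma = 123.5744 / 0.78 = 158.4 MPa

158.4 MPa


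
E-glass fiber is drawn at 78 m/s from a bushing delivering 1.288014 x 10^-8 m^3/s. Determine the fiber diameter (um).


Cross-sectional area from continuity:
  A = Q / v = 1.288014 x 10^-8 / 78 = 1.6513 x 10^-10 m^2
Diameter from circular cross-section:
  d = sqrt(4A / pi) * 10^6 (m -> um)
  d = sqrt(4 * 1.6513 x 10^-10 / pi) * 10^6 = 14.5 um

14.5 um


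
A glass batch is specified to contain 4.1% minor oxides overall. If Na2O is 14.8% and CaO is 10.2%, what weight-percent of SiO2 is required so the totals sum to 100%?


Known pieces sum to 100%:
  SiO2 = 100 - (others + Na2O + CaO)
  SiO2 = 100 - (4.1 + 14.8 + 10.2) = 70.9%

70.9%


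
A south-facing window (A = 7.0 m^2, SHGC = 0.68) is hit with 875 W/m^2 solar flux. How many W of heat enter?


Solar heat gain: Q = Area * SHGC * Irradiance
  Q = 7.0 * 0.68 * 875 = 4165 W

4165 W


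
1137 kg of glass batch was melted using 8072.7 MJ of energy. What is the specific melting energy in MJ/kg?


Rearrange E = m * s for s:
  s = E / m
  s = 8072.7 / 1137 = 7.1 MJ/kg

7.1 MJ/kg


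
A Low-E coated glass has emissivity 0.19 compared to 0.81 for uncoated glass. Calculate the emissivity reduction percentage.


Percentage reduction = (1 - coated/uncoated) * 100
  Ratio = 0.19 / 0.81 = 0.2346
  Reduction = (1 - 0.2346) * 100 = 76.5%

76.5%


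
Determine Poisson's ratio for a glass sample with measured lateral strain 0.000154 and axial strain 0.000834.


Poisson's ratio: nu = lateral strain / axial strain
  nu = 0.000154 / 0.000834 = 0.1847

0.1847


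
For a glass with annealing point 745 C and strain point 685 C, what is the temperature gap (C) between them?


Gap = T_anneal - T_strain:
  gap = 745 - 685 = 60 C

60 C


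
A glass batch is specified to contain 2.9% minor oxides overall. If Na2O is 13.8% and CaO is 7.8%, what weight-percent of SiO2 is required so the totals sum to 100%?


Known pieces sum to 100%:
  SiO2 = 100 - (others + Na2O + CaO)
  SiO2 = 100 - (2.9 + 13.8 + 7.8) = 75.5%

75.5%


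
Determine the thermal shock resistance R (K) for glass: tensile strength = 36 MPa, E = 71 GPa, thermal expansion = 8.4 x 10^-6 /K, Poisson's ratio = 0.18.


Thermal shock resistance: R = sigma * (1 - nu) / (E * alpha)
  Numerator = 36 * (1 - 0.18) = 29.52
  Denominator = 71 * 1000 * (8.4 x 10^-6) = 0.5964
  R = 29.52 / 0.5964 = 49.5 K

49.5 K


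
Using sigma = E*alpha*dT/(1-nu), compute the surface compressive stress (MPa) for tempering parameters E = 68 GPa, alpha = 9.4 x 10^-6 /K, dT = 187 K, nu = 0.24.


Tempering stress: sigma = E * alpha * dT / (1 - nu)
  E (MPa) = 68 * 1000 = 68000
  Numerator = 68000 * (9.4 x 10^-6) * 187 = 119.5304
  Denominator = 1 - 0.24 = 0.76
  sigma = 119.5304 / 0.76 = 157.3 MPa

157.3 MPa


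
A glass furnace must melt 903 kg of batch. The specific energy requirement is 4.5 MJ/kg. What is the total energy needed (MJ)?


Total energy = mass * specific energy
  E = 903 * 4.5 = 4063.5 MJ

4063.5 MJ


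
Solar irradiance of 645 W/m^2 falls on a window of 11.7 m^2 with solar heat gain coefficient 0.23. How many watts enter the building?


Solar heat gain: Q = Area * SHGC * Irradiance
  Q = 11.7 * 0.23 * 645 = 1735.7 W

1735.7 W


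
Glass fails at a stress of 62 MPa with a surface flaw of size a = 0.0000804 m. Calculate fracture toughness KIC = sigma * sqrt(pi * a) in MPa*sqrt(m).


Fracture toughness: KIC = sigma * sqrt(pi * a)
  pi * a = pi * 0.0000804 = 0.000252584
  sqrt(pi * a) = 0.015893
  KIC = 62 * 0.015893 = 0.985 MPa*sqrt(m)

0.985 MPa*sqrt(m)


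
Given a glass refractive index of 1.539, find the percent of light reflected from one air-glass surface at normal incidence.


Fresnel reflectance at normal incidence:
  R = ((n - 1)/(n + 1))^2
  (n - 1)/(n + 1) = (1.539 - 1)/(1.539 + 1) = 0.212288
  R = 0.212288^2 = 0.0450662
  R(%) = 0.0450662 * 100 = 4.507%

4.507%


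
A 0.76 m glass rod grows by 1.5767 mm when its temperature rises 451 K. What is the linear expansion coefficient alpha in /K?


Rearrange dL = alpha * L0 * dT for alpha:
  alpha = dL / (L0 * dT)
  alpha = (1.5767 / 1000) / (0.76 * 451) = 0.0000046 /K = 4.6 x 10^-6 /K

4.6 x 10^-6 /K


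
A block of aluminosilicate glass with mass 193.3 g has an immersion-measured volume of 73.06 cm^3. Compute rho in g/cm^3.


Use the definition of density:
  rho = mass / volume
  rho = 193.3 / 73.06 = 2.646 g/cm^3

2.646 g/cm^3


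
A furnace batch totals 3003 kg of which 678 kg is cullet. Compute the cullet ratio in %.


Cullet ratio = (cullet mass / total batch mass) * 100
  Ratio = 678 / 3003 * 100 = 22.58%

22.58%


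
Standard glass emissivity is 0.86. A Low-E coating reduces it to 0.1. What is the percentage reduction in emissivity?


Percentage reduction = (1 - coated/uncoated) * 100
  Ratio = 0.1 / 0.86 = 0.1163
  Reduction = (1 - 0.1163) * 100 = 88.4%

88.4%


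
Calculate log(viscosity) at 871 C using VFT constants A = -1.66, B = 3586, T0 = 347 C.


VFT equation: log(eta) = A + B / (T - T0)
  T - T0 = 871 - 347 = 524
  B / (T - T0) = 3586 / 524 = 6.844
  log(eta) = -1.66 + 6.844 = 5.184

5.184


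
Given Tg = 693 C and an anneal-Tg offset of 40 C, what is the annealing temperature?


The annealing temperature is Tg plus the offset:
  T_anneal = 693 + 40 = 733 C

733 C


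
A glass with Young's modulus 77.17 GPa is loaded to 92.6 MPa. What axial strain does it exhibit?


Rearrange E = sigma / epsilon:
  epsilon = sigma / E
  E (MPa) = 77.17 * 1000 = 77170
  epsilon = 92.6 / 77170 = 0.0012

0.0012


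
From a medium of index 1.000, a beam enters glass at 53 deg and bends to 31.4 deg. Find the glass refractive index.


Apply Snell's law: n1 * sin(theta1) = n2 * sin(theta2)
  n2 = n1 * sin(theta1) / sin(theta2)
  sin(53) = 0.798636
  sin(31.4) = 0.52101
  n2 = 1.000 * 0.798636 / 0.52101 = 1.5329

1.5329


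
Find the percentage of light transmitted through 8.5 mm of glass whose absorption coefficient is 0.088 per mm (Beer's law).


Beer-Lambert law: T = exp(-alpha * thickness)
  exponent = -0.088 * 8.5 = -0.748
  T = exp(-0.748) = 0.4733
  Percentage = 0.4733 * 100 = 47.33%

47.33%


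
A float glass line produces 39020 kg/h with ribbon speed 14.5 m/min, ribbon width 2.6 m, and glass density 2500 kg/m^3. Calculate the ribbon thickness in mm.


Ribbon cross-section from mass balance:
  Volume rate = throughput / density = 39020 / 2500 = 15.608 m^3/h
  thickness = volume rate / (speed * 60 * width), i.e.
  thickness = throughput / (60 * speed * width * density) * 1000
  thickness = 39020 / (60 * 14.5 * 2.6 * 2500) * 1000 = 6.9 mm

6.9 mm


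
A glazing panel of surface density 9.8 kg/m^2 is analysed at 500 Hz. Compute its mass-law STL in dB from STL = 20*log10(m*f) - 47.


Mass law: STL = 20 * log10(m * f) - 47
  m * f = 9.8 * 500 = 4900
  log10(4900) = 3.6902
  STL = 20 * 3.6902 - 47 = 73.804 - 47 = 26.8 dB

26.8 dB


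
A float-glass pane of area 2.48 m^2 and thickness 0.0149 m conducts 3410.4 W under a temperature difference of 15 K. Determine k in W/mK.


Fourier's law rearranged: k = Q * t / (A * dT)
  Numerator = 3410.4 * 0.0149 = 50.81496
  Denominator = 2.48 * 15 = 37.2
  k = 50.81496 / 37.2 = 1.366 W/mK

1.366 W/mK


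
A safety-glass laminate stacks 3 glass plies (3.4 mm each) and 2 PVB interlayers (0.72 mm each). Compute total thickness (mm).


Total thickness = glass contribution + PVB contribution
  Glass: 3 * 3.4 = 10.2 mm
  PVB: 2 * 0.72 = 1.44 mm
  Total = 10.2 + 1.44 = 11.64 mm

11.64 mm


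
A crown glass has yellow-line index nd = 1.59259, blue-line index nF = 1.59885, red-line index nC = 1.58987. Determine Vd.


Abbe number formula: Vd = (nd - 1) / (nF - nC)
  nd - 1 = 1.59259 - 1 = 0.59259
  nF - nC = 1.59885 - 1.58987 = 0.00898
  Vd = 0.59259 / 0.00898 = 65.99

65.99


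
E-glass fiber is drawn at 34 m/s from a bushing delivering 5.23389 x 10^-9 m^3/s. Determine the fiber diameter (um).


Cross-sectional area from continuity:
  A = Q / v = 5.23389 x 10^-9 / 34 = 1.539379 x 10^-10 m^2
Diameter from circular cross-section:
  d = sqrt(4A / pi) * 10^6 (m -> um)
  d = sqrt(4 * 1.539379 x 10^-10 / pi) * 10^6 = 14.0 um

14.0 um


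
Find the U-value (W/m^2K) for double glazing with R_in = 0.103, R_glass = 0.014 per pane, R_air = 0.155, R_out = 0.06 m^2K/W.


Total thermal resistance (series):
  R_total = R_in + R_glass + R_air + R_glass + R_out
  R_total = 0.103 + 0.014 + 0.155 + 0.014 + 0.06 = 0.346 m^2K/W
U-value = 1 / R_total = 1 / 0.346 = 2.89 W/m^2K

2.89 W/m^2K


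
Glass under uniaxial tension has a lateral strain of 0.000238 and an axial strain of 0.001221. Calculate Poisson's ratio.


Poisson's ratio: nu = lateral strain / axial strain
  nu = 0.000238 / 0.001221 = 0.1949

0.1949


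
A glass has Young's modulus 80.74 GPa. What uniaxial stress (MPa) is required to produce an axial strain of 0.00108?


Rearrange E = sigma / epsilon:
  sigma = E * epsilon
  E (MPa) = 80.74 * 1000 = 80740
  sigma = 80740 * 0.00108 = 87.2 MPa

87.2 MPa


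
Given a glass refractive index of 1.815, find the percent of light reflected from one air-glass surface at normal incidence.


Fresnel reflectance at normal incidence:
  R = ((n - 1)/(n + 1))^2
  (n - 1)/(n + 1) = (1.815 - 1)/(1.815 + 1) = 0.28952
  R = 0.28952^2 = 0.0838218
  R(%) = 0.0838218 * 100 = 8.382%

8.382%


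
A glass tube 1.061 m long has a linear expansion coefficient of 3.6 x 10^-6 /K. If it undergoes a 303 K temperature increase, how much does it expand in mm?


Thermal expansion formula: dL = alpha * L0 * dT
  dL = (3.6 x 10^-6) * 1.061 * 303 = 0.00115734 m
Convert to mm: 0.00115734 * 1000 = 1.1573 mm

1.1573 mm


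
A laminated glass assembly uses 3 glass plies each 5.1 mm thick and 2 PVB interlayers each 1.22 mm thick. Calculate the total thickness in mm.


Total thickness = glass contribution + PVB contribution
  Glass: 3 * 5.1 = 15.3 mm
  PVB: 2 * 1.22 = 2.44 mm
  Total = 15.3 + 2.44 = 17.74 mm

17.74 mm


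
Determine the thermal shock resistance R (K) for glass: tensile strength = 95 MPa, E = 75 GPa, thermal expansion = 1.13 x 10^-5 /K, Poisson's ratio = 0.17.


Thermal shock resistance: R = sigma * (1 - nu) / (E * alpha)
  Numerator = 95 * (1 - 0.17) = 78.85
  Denominator = 75 * 1000 * (1.13 x 10^-5) = 0.8475
  R = 78.85 / 0.8475 = 93.0 K

93.0 K


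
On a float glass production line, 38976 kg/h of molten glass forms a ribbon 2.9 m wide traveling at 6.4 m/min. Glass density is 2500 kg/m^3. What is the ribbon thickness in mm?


Ribbon cross-section from mass balance:
  Volume rate = throughput / density = 38976 / 2500 = 15.5904 m^3/h
  thickness = volume rate / (speed * 60 * width), i.e.
  thickness = throughput / (60 * speed * width * density) * 1000
  thickness = 38976 / (60 * 6.4 * 2.9 * 2500) * 1000 = 14.0 mm

14.0 mm


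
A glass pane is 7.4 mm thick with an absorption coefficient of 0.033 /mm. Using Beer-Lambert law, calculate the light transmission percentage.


Beer-Lambert law: T = exp(-alpha * thickness)
  exponent = -0.033 * 7.4 = -0.2442
  T = exp(-0.2442) = 0.7833
  Percentage = 0.7833 * 100 = 78.33%

78.33%


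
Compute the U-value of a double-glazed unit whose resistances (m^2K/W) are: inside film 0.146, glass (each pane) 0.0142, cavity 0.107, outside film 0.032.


Total thermal resistance (series):
  R_total = R_in + R_glass + R_air + R_glass + R_out
  R_total = 0.146 + 0.0142 + 0.107 + 0.0142 + 0.032 = 0.3134 m^2K/W
U-value = 1 / R_total = 1 / 0.3134 = 3.191 W/m^2K

3.191 W/m^2K


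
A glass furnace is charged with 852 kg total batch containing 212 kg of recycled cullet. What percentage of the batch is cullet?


Cullet ratio = (cullet mass / total batch mass) * 100
  Ratio = 212 / 852 * 100 = 24.88%

24.88%


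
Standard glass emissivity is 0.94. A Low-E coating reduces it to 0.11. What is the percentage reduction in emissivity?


Percentage reduction = (1 - coated/uncoated) * 100
  Ratio = 0.11 / 0.94 = 0.117
  Reduction = (1 - 0.117) * 100 = 88.3%

88.3%


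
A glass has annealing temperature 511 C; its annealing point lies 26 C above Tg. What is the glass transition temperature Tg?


Rearrange T_anneal = Tg + offset for Tg:
  Tg = T_anneal - offset = 511 - 26 = 485 C

485 C
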